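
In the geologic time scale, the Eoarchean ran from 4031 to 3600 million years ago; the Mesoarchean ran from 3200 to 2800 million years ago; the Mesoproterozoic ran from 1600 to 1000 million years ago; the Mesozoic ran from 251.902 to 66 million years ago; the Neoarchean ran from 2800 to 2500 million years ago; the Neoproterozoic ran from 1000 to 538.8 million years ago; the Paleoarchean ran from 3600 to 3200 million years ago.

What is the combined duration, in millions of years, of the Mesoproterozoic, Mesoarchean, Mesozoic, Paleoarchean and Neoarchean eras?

1885.902 million years

Each duration: Mesoproterozoic = 600; Mesoarchean = 400; Mesozoic = 185.902; Paleoarchean = 400; Neoarchean = 300.
Sum: 600 + 400 + 185.902 + 400 + 300 = 1885.902 Myr.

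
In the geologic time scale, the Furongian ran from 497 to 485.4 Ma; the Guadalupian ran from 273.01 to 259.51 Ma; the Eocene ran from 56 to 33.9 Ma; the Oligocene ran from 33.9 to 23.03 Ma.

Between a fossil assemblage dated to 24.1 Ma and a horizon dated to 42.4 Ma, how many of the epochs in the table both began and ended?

0

The older date is 42.4 Ma and the younger is 24.1 Ma.
No epoch both begins after 42.4 Ma and ends before 24.1 Ma, so the count is 0.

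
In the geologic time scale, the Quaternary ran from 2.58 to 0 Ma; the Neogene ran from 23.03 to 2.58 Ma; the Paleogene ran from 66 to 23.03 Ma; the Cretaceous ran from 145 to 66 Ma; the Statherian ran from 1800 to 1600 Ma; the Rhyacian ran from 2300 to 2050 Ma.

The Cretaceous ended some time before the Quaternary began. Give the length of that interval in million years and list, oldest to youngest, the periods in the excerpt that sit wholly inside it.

63.42 million years; Paleogene, Neogene

End of Cretaceous = 66 Ma; start of Quaternary = 2.58 Ma.
Gap = 66 − 2.58 = 63.42 Myr.
Periods wholly inside 66–2.58 Ma: Paleogene (66–23.03), Neogene (23.03–2.58).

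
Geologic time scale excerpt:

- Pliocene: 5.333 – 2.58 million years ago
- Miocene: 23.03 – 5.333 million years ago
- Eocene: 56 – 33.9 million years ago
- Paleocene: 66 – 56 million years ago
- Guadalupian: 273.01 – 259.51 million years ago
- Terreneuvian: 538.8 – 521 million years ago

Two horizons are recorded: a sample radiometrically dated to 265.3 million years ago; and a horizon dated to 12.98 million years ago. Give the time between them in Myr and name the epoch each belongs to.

252.32 million years apart; the first in the Guadalupian, the second in the Miocene

Elapsed time: 265.3 − 12.98 = 252.32 Myr.
265.3 Ma lies within 273.01–259.51 Ma: Guadalupian.
12.98 Ma lies within 23.03–5.333 Ma: Miocene.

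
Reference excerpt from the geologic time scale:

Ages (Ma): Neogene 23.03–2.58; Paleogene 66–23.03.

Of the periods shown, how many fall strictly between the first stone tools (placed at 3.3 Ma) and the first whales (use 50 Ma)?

Checking each listed span, none has both start < 50 Ma and end > 3.3 Ma — every period straddles one of the two dates or lies outside them — so the count is 0.

0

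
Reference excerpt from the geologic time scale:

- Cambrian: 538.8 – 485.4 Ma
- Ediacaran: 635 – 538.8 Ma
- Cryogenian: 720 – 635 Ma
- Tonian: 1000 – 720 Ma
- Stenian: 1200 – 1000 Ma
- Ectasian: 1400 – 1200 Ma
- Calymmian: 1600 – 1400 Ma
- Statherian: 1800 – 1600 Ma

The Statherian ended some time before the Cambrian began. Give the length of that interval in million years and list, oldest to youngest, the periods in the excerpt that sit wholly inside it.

End of Statherian = 1600 Ma; start of Cambrian = 538.8 Ma.
Gap = 1600 − 538.8 = 1061.2 Myr.
Periods wholly inside 1600–538.8 Ma: Calymmian (1600–1400), Ectasian (1400–1200), Stenian (1200–1000), Tonian (1000–720), Cryogenian (720–635), Ediacaran (635–538.8).

1061.2 million years; Calymmian, Ectasian, Stenian, Tonian, Cryogenian, Ediacaran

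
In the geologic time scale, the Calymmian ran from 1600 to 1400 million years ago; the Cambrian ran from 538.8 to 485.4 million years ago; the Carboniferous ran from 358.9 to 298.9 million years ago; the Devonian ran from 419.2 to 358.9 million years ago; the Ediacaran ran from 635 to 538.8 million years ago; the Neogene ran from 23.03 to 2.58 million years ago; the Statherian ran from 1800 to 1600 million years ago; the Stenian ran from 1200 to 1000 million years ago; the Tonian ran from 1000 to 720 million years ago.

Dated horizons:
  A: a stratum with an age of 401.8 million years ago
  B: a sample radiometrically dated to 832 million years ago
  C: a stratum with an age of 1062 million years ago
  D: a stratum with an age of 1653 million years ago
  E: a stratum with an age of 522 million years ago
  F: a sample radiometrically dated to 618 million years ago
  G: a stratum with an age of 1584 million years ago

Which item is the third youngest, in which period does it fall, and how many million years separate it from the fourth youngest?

Sorted youngest-first by Ma: A (401.8), E (522), F (618), B (832), C (1062), G (1584), D (1653).
The third youngest is F at 618 Ma, which lies in 635–538.8 Ma: the Ediacaran.
The fourth youngest is B at 832 Ma; separation = |618 − 832| = 214 Myr.

F, in the Ediacaran; 214 million years to B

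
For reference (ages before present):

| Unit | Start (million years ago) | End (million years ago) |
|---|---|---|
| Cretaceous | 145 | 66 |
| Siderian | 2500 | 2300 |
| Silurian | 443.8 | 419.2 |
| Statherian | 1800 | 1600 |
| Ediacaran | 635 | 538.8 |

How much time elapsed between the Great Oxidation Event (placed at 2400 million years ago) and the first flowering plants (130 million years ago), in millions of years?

2270 million years

2400 − 130 = 2270 million years.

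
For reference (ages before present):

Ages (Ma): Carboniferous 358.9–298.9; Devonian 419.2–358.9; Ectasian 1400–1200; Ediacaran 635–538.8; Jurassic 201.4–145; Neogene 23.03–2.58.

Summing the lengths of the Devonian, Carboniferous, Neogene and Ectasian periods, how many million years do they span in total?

340.75 million years

Duration is start − end for each: (419.2 − 358.9) + (358.9 − 298.9) + (23.03 − 2.58) + (1400 − 1200).
That is 60.3 + 60 + 20.45 + 200, which totals 340.75 million years.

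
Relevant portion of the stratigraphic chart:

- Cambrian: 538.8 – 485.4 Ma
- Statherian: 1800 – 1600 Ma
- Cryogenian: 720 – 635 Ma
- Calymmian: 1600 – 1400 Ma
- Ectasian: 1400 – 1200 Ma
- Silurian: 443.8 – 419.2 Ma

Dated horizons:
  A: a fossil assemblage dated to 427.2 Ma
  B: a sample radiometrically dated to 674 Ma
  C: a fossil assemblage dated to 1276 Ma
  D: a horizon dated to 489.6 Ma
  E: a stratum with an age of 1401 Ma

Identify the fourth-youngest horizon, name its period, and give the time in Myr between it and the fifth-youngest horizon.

C, in the Ectasian; 125 million years to E

Smaller Ma means younger, so youngest first: A 427.2 < D 489.6 < B 674 < C 1276 < E 1401.
Counting 4 along gives C (1276 Ma); the excerpt puts that inside the Ectasian, 1400–1200 Ma.
Next in line is E (1401 Ma), and 1401 − 1276 = 125 Myr.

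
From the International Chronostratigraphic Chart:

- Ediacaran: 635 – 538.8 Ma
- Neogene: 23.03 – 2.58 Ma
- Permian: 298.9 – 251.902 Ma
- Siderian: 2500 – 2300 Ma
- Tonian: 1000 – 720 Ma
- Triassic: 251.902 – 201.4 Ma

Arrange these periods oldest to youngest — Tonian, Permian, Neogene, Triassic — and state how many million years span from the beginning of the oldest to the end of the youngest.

Tonian → Permian → Triassic → Neogene; total span 997.42 Myr

From the excerpt: Tonian 1000–720; Permian 298.9–251.902; Neogene 23.03–2.58; Triassic 251.902–201.4 (Ma).
Larger Ma is earlier, so the oldest is Tonian and the youngest is Neogene; oldest to youngest: Tonian, Permian, Triassic, Neogene.
Oldest start 1000 minus youngest end 2.58 gives 997.42 Myr overall.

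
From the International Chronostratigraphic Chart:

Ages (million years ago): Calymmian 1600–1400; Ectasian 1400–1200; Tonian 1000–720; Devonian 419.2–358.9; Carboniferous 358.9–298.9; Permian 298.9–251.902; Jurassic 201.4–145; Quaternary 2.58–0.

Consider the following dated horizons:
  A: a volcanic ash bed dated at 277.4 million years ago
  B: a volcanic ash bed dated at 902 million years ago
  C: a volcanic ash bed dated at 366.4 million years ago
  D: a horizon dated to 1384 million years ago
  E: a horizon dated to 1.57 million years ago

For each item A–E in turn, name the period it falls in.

A — Permian; B — Tonian; C — Devonian; D — Ectasian; E — Quaternary

A: 277.4 Ma lies in 298.9–251.902 Ma, so Permian.
B: 902 Ma lies in 1000–720 Ma, so Tonian.
C: 366.4 Ma lies in 419.2–358.9 Ma, so Devonian.
D: 1384 Ma lies in 1400–1200 Ma, so Ectasian.
E: 1.57 Ma lies in 2.58–0 Ma, so Quaternary.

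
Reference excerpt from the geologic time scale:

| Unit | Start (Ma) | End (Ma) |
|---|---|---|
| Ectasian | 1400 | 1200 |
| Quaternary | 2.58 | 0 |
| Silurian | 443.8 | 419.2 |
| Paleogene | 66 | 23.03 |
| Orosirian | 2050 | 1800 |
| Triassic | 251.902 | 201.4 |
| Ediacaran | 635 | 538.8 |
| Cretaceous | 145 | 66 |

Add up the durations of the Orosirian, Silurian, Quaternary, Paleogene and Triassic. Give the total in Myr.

Each duration: Orosirian = 250; Silurian = 24.6; Quaternary = 2.58; Paleogene = 42.97; Triassic = 50.502.
Sum: 250 + 24.6 + 2.58 + 42.97 + 50.502 = 370.652 Myr.

370.652 million years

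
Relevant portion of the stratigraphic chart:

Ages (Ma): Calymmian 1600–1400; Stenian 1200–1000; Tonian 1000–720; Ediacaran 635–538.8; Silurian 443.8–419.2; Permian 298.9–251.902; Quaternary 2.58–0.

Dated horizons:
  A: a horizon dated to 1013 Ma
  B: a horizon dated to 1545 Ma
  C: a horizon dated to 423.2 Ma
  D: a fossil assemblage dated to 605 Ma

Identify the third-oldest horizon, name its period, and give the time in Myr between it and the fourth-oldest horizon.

D, in the Ediacaran; 181.8 million years to C

Larger Ma means older, so oldest first: B 1545 > A 1013 > D 605 > C 423.2.
Counting 3 along gives D (605 Ma); the excerpt puts that inside the Ediacaran, 635–538.8 Ma.
Next in line is C (423.2 Ma), and 605 − 423.2 = 181.8 Myr.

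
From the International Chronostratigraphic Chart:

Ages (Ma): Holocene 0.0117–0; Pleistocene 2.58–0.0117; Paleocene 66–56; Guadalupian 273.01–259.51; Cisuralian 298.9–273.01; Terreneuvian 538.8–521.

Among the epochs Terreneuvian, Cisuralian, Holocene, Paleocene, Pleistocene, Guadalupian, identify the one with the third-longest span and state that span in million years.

Guadalupian, 13.5 million years

Start − end for each: Terreneuvian 538.8 − 521 = 17.8; Cisuralian 298.9 − 273.01 = 25.89; Holocene 0.0117 − 0 = 0.0117; Paleocene 66 − 56 = 10; Pleistocene 2.58 − 0.0117 = 2.5683; Guadalupian 273.01 − 259.51 = 13.5.
Ranking these from longest: Cisuralian > Terreneuvian > Guadalupian > Paleocene > Pleistocene > Holocene.
Position 3 in that ranking is Guadalupian, which lasted 13.5 Myr.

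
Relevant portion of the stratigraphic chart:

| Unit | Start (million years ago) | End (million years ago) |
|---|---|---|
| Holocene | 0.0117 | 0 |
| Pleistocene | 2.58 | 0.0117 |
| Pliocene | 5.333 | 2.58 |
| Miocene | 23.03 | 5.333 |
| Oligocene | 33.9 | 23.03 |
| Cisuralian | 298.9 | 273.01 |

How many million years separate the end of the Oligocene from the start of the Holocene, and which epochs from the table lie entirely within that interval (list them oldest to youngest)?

The Oligocene closes at 23.03 Ma and the Holocene opens at 0.0117 Ma, so the interval is 23.03 − 0.0117 = 23.0183 Myr.
An epoch fits inside if it starts at or after 23.03 Ma and ends at or before 0.0117 Ma; oldest first that gives Miocene, Pliocene, Pleistocene.

23.0183 million years; Miocene, Pliocene, Pleistocene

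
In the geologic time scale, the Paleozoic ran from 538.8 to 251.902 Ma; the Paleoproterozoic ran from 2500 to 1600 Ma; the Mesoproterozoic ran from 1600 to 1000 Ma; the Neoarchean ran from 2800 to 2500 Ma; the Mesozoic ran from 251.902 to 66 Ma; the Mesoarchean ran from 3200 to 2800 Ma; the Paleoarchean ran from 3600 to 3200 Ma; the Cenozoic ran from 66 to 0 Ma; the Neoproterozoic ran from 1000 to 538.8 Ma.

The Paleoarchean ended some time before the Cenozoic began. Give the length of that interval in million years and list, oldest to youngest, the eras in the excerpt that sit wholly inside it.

3134 million years; Mesoarchean, Neoarchean, Paleoproterozoic, Mesoproterozoic, Neoproterozoic, Paleozoic, Mesozoic

End of Paleoarchean = 3200 Ma; start of Cenozoic = 66 Ma.
Gap = 3200 − 66 = 3134 Myr.
Eras wholly inside 3200–66 Ma: Mesoarchean (3200–2800), Neoarchean (2800–2500), Paleoproterozoic (2500–1600), Mesoproterozoic (1600–1000), Neoproterozoic (1000–538.8), Paleozoic (538.8–251.902), Mesozoic (251.902–66).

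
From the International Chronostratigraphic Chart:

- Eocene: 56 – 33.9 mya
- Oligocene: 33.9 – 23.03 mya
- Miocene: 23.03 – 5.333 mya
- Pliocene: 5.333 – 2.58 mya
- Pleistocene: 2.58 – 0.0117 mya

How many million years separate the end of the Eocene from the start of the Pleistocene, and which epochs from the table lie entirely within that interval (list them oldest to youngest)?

31.32 million years; Oligocene, Miocene, Pliocene

End of Eocene = 33.9 Ma; start of Pleistocene = 2.58 Ma.
Gap = 33.9 − 2.58 = 31.32 Myr.
Epochs wholly inside 33.9–2.58 Ma: Oligocene (33.9–23.03), Miocene (23.03–5.333), Pliocene (5.333–2.58).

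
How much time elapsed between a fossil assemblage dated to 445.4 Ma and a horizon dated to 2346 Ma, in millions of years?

1900.6 million years

2346 − 445.4 = 1900.6 million years.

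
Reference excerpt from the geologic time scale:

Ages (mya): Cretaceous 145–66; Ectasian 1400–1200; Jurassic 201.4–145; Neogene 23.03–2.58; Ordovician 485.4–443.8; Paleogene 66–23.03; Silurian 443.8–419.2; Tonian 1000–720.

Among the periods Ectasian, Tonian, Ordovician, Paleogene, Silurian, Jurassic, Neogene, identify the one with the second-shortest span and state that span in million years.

Silurian, 24.6 million years

Durations: Ectasian 200; Tonian 280; Ordovician 41.6; Paleogene 42.97; Silurian 24.6; Jurassic 56.4; Neogene 20.45 Myr.
Sorted shortest-first: Neogene (20.45), Silurian (24.6), Ordovician (41.6), Paleogene (42.97), Jurassic (56.4), Ectasian (200), Tonian (280).
The second shortest is Silurian at 24.6 Myr.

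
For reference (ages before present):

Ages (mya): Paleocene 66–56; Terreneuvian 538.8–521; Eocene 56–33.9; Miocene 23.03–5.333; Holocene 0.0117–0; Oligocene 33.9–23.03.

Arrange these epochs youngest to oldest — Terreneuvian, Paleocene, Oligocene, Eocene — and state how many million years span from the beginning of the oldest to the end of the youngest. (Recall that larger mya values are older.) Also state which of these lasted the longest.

Oligocene, Eocene, Paleocene, Terreneuvian; total span 515.77 Myr; longest is Eocene

From the excerpt: Terreneuvian 538.8–521; Paleocene 66–56; Oligocene 33.9–23.03; Eocene 56–33.9 (Ma).
Larger Ma is earlier, so the oldest is Terreneuvian and the youngest is Oligocene; youngest to oldest: Oligocene, Eocene, Paleocene, Terreneuvian.
Oldest start 538.8 minus youngest end 23.03 gives 515.77 Myr overall.
Individual lengths (start − end): Paleocene 10; Terreneuvian 17.8; Oligocene 10.87; Eocene 22.1. The largest is Eocene at 22.1 Myr.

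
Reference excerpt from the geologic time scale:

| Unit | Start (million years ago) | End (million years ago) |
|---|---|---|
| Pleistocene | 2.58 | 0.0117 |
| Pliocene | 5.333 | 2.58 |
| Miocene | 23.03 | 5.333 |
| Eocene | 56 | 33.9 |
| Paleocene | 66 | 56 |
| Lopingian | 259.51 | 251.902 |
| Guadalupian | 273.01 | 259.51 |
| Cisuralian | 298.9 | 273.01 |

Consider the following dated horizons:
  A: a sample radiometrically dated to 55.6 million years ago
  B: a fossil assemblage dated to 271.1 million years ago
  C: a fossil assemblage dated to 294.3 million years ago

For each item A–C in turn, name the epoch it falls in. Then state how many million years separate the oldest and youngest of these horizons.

Match each age against the start–end ranges in the excerpt: A = 55.6 Ma → Eocene (56–33.9); B = 271.1 Ma → Guadalupian (273.01–259.51); C = 294.3 Ma → Cisuralian (298.9–273.01).
The largest age is 294.3 Ma and the smallest is 55.6 Ma; their difference is 238.7 Myr.

A — Eocene; B — Guadalupian; C — Cisuralian; span 238.7 million years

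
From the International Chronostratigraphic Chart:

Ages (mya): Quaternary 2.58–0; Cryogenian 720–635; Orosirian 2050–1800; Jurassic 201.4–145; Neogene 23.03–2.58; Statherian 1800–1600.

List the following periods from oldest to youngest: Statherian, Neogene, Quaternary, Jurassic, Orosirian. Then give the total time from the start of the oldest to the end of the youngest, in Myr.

Orosirian, Statherian, Jurassic, Neogene, Quaternary; total span 2050 Myr

Start ages (Ma): Orosirian 2050, Statherian 1800, Jurassic 201.4, Neogene 23.03, Quaternary 2.58.
Ordered oldest to youngest: Orosirian, Statherian, Jurassic, Neogene, Quaternary.
Span = 2050 − 0 = 2050 Myr.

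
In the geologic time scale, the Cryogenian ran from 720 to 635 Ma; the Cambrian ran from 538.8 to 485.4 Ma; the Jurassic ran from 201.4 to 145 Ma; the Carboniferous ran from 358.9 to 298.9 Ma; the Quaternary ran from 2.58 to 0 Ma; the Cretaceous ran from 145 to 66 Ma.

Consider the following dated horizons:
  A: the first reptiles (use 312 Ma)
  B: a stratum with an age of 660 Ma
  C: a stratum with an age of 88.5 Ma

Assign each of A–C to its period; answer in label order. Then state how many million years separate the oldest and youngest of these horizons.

A — Carboniferous; B — Cryogenian; C — Cretaceous; span 571.5 million years

A: 312 Ma lies in 358.9–298.9 Ma, so Carboniferous.
B: 660 Ma lies in 720–635 Ma, so Cryogenian.
C: 88.5 Ma lies in 145–66 Ma, so Cretaceous.
Oldest = 660 Ma, youngest = 88.5 Ma → span 571.5 Myr.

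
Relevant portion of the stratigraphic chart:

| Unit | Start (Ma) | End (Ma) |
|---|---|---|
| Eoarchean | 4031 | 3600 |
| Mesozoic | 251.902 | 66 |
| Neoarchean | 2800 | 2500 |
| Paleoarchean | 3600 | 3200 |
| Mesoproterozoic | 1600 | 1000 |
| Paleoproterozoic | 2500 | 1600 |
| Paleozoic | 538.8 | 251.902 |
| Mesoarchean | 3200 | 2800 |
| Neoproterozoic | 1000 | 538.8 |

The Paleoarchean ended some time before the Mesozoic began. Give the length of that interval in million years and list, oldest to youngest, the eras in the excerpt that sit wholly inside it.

End of Paleoarchean = 3200 Ma; start of Mesozoic = 251.902 Ma.
Gap = 3200 − 251.902 = 2948.098 Myr.
Eras wholly inside 3200–251.902 Ma: Mesoarchean (3200–2800), Neoarchean (2800–2500), Paleoproterozoic (2500–1600), Mesoproterozoic (1600–1000), Neoproterozoic (1000–538.8), Paleozoic (538.8–251.902).

2948.098 million years; Mesoarchean, Neoarchean, Paleoproterozoic, Mesoproterozoic, Neoproterozoic, Paleozoic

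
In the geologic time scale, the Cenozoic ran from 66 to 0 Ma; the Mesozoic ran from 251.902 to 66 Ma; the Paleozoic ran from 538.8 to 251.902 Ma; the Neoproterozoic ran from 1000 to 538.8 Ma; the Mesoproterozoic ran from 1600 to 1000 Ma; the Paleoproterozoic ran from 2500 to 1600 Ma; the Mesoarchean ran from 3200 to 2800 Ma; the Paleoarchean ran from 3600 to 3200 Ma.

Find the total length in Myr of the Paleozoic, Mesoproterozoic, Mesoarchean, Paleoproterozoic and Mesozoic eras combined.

2372.8 million years

Duration is start − end for each: (538.8 − 251.902) + (1600 − 1000) + (3200 − 2800) + (2500 − 1600) + (251.902 − 66).
That is 286.898 + 600 + 400 + 900 + 185.902, which totals 2372.8 million years.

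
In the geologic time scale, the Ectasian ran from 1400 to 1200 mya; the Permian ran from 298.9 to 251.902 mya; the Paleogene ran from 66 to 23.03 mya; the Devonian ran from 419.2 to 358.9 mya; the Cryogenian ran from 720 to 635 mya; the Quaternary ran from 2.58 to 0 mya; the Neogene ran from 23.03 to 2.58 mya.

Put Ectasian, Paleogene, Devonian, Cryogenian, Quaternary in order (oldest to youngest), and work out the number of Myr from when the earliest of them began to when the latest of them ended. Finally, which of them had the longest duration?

From the excerpt: Ectasian 1400–1200; Paleogene 66–23.03; Devonian 419.2–358.9; Cryogenian 720–635; Quaternary 2.58–0 (Ma).
Larger Ma is earlier, so the oldest is Ectasian and the youngest is Quaternary; oldest to youngest: Ectasian, Cryogenian, Devonian, Paleogene, Quaternary.
Oldest start 1400 minus youngest end 0 gives 1400 Myr overall.
Individual lengths (start − end): Paleogene 42.97; Devonian 60.3; Cryogenian 85; Ectasian 200; Quaternary 2.58. The largest is Ectasian at 200 Myr.

Ectasian → Cryogenian → Devonian → Paleogene → Quaternary; total span 1400 Myr; longest is Ectasian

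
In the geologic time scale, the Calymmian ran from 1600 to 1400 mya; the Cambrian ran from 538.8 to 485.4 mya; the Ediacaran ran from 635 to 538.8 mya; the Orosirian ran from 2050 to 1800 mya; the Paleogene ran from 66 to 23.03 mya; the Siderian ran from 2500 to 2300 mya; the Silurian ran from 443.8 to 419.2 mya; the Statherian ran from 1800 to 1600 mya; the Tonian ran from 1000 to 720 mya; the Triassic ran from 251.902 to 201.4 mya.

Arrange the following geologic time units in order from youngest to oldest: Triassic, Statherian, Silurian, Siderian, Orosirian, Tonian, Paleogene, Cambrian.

The oldest of these is Siderian (starts 2500 Ma) and the youngest is Paleogene (ends 23.03 Ma).
In between, by decreasing start age: Orosirian (2050), Statherian (1800), Tonian (1000), Cambrian (538.8), Silurian (443.8), Triassic (251.902).
Listing youngest first means reversing that sequence.

Paleogene → Triassic → Silurian → Cambrian → Tonian → Statherian → Orosirian → Siderian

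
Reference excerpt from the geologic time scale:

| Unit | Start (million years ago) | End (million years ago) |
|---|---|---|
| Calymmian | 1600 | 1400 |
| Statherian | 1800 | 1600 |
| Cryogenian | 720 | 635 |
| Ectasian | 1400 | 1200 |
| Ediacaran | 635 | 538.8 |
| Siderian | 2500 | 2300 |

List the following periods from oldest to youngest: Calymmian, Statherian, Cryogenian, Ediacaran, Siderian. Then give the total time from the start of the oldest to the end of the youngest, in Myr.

From the excerpt: Calymmian 1600–1400; Statherian 1800–1600; Cryogenian 720–635; Ediacaran 635–538.8; Siderian 2500–2300 (Ma).
Larger Ma is earlier, so the oldest is Siderian and the youngest is Ediacaran; oldest to youngest: Siderian, Statherian, Calymmian, Cryogenian, Ediacaran.
Oldest start 2500 minus youngest end 538.8 gives 1961.2 Myr overall.

Siderian → Statherian → Calymmian → Cryogenian → Ediacaran; total span 1961.2 Myr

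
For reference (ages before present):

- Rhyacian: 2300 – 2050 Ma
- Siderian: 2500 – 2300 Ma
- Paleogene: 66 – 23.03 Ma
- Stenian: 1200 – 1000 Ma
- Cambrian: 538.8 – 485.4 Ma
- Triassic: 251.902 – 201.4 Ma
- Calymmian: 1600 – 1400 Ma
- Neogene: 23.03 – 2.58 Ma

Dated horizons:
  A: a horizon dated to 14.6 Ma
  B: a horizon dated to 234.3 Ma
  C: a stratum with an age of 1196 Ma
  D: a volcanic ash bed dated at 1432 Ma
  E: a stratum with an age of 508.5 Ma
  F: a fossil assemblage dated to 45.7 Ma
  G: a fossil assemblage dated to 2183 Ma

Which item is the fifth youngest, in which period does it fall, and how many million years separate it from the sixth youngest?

C, in the Stenian; 236 million years to D

Sorted youngest-first by Ma: A (14.6), F (45.7), B (234.3), E (508.5), C (1196), D (1432), G (2183).
The fifth youngest is C at 1196 Ma, which lies in 1200–1000 Ma: the Stenian.
The sixth youngest is D at 1432 Ma; separation = |1196 − 1432| = 236 Myr.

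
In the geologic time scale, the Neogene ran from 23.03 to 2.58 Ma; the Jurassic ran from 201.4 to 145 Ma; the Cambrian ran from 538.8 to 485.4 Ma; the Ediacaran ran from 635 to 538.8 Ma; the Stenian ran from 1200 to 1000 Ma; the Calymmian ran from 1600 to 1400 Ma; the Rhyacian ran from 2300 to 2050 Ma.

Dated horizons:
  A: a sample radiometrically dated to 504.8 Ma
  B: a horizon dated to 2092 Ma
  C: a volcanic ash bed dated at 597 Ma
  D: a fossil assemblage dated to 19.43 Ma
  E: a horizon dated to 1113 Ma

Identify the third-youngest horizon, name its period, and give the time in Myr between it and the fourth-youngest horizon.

C, in the Ediacaran; 516 million years to E

Smaller Ma means younger, so youngest first: D 19.43 < A 504.8 < C 597 < E 1113 < B 2092.
Counting 3 along gives C (597 Ma); the excerpt puts that inside the Ediacaran, 635–538.8 Ma.
Next in line is E (1113 Ma), and 1113 − 597 = 516 Myr.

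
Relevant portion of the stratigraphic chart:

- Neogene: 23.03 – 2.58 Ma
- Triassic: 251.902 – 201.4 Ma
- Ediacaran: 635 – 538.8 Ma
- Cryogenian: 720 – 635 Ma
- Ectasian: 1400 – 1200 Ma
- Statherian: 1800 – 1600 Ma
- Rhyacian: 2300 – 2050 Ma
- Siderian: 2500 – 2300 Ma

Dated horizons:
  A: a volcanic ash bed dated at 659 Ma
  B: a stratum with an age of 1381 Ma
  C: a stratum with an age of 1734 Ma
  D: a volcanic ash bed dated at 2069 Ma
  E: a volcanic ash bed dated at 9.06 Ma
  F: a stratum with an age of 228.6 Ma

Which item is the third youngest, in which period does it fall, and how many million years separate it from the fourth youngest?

A, in the Cryogenian; 722 million years to B

Smaller Ma means younger, so youngest first: E 9.06 < F 228.6 < A 659 < B 1381 < C 1734 < D 2069.
Counting 3 along gives A (659 Ma); the excerpt puts that inside the Cryogenian, 720–635 Ma.
Next in line is B (1381 Ma), and 1381 − 659 = 722 Myr.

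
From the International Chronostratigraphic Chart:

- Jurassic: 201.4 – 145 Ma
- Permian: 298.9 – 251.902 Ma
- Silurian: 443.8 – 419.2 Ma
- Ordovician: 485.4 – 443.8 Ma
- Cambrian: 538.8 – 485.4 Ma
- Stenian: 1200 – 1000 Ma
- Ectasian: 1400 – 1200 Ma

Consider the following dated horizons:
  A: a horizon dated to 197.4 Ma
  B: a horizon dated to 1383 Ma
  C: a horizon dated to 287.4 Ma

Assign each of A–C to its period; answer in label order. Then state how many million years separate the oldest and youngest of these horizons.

A — Jurassic; B — Ectasian; C — Permian; span 1185.6 million years

A: 197.4 Ma lies in 201.4–145 Ma, so Jurassic.
B: 1383 Ma lies in 1400–1200 Ma, so Ectasian.
C: 287.4 Ma lies in 298.9–251.902 Ma, so Permian.
Oldest = 1383 Ma, youngest = 197.4 Ma → span 1185.6 Myr.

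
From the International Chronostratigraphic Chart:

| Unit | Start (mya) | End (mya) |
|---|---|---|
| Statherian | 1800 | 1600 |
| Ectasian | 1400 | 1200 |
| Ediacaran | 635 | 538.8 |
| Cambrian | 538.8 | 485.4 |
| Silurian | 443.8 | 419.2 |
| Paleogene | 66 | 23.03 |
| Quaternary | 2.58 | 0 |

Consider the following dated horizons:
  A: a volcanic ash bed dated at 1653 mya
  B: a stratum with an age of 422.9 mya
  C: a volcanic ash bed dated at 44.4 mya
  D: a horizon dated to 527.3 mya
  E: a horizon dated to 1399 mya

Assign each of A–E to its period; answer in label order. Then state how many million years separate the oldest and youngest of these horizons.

A — Statherian; B — Silurian; C — Paleogene; D — Cambrian; E — Ectasian; span 1608.6 million years

A: 1653 Ma lies in 1800–1600 Ma, so Statherian.
B: 422.9 Ma lies in 443.8–419.2 Ma, so Silurian.
C: 44.4 Ma lies in 66–23.03 Ma, so Paleogene.
D: 527.3 Ma lies in 538.8–485.4 Ma, so Cambrian.
E: 1399 Ma lies in 1400–1200 Ma, so Ectasian.
Oldest = 1653 Ma, youngest = 44.4 Ma → span 1608.6 Myr.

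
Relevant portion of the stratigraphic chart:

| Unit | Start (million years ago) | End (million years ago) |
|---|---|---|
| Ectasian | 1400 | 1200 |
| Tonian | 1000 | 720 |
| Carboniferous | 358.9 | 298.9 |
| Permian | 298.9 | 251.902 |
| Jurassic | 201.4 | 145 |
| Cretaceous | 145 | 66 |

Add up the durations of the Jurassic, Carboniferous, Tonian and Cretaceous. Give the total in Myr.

Duration is start − end for each: (201.4 − 145) + (358.9 − 298.9) + (1000 − 720) + (145 − 66).
That is 56.4 + 60 + 280 + 79, which totals 475.4 million years.

475.4 million years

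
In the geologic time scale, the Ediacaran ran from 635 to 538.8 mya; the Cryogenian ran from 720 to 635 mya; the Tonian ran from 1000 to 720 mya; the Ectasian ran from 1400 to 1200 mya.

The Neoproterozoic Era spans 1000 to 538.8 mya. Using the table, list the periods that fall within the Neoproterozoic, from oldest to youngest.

Periods with both bounds inside 1000–538.8 Ma: Tonian (1000–720), Cryogenian (720–635), Ediacaran (635–538.8).

Tonian, Cryogenian, Ediacaran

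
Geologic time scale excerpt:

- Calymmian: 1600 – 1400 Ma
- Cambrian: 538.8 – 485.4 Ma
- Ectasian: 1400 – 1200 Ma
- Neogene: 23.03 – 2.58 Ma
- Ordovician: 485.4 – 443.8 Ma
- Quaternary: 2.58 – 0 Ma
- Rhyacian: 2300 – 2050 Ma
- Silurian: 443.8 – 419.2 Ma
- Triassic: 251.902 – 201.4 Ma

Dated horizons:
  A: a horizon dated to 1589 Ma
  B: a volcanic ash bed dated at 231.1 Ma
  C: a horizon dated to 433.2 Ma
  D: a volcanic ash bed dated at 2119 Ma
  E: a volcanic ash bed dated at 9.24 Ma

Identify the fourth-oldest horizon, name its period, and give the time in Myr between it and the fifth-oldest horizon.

B, in the Triassic; 221.86 million years to E

Sorted oldest-first by Ma: D (2119), A (1589), C (433.2), B (231.1), E (9.24).
The fourth oldest is B at 231.1 Ma, which lies in 251.902–201.4 Ma: the Triassic.
The fifth oldest is E at 9.24 Ma; separation = |231.1 − 9.24| = 221.86 Myr.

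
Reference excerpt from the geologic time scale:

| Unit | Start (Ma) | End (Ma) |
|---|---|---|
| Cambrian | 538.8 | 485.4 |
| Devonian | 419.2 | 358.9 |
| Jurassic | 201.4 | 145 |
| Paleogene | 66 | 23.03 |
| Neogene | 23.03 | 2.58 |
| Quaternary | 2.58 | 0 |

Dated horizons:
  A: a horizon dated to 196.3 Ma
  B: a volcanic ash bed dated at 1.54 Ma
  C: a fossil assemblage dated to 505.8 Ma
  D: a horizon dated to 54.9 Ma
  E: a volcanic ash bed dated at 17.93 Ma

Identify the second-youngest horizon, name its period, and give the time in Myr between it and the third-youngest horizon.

Sorted youngest-first by Ma: B (1.54), E (17.93), D (54.9), A (196.3), C (505.8).
The second youngest is E at 17.93 Ma, which lies in 23.03–2.58 Ma: the Neogene.
The third youngest is D at 54.9 Ma; separation = |17.93 − 54.9| = 36.97 Myr.

E, in the Neogene; 36.97 million years to D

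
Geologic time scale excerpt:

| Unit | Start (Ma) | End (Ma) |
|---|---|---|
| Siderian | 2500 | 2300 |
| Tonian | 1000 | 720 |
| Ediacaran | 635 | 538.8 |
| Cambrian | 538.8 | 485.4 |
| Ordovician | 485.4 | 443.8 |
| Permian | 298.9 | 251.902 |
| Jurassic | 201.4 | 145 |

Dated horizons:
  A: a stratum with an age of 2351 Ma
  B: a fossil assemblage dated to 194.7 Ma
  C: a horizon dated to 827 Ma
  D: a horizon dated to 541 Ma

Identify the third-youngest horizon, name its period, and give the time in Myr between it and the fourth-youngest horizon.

Smaller Ma means younger, so youngest first: B 194.7 < D 541 < C 827 < A 2351.
Counting 3 along gives C (827 Ma); the excerpt puts that inside the Tonian, 1000–720 Ma.
Next in line is A (2351 Ma), and 2351 − 827 = 1524 Myr.

C, in the Tonian; 1524 million years to A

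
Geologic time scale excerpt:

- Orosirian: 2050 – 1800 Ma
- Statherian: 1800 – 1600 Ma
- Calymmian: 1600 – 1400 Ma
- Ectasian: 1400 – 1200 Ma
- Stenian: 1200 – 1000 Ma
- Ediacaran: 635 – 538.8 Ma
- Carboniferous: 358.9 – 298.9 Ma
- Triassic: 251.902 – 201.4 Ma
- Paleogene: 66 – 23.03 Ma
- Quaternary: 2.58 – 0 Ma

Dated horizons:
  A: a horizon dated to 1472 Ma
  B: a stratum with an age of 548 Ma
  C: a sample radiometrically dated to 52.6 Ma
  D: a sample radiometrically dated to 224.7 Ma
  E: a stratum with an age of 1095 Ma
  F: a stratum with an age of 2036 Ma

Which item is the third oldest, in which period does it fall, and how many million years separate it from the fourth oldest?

E, in the Stenian; 547 million years to B

Sorted oldest-first by Ma: F (2036), A (1472), E (1095), B (548), D (224.7), C (52.6).
The third oldest is E at 1095 Ma, which lies in 1200–1000 Ma: the Stenian.
The fourth oldest is B at 548 Ma; separation = |1095 − 548| = 547 Myr.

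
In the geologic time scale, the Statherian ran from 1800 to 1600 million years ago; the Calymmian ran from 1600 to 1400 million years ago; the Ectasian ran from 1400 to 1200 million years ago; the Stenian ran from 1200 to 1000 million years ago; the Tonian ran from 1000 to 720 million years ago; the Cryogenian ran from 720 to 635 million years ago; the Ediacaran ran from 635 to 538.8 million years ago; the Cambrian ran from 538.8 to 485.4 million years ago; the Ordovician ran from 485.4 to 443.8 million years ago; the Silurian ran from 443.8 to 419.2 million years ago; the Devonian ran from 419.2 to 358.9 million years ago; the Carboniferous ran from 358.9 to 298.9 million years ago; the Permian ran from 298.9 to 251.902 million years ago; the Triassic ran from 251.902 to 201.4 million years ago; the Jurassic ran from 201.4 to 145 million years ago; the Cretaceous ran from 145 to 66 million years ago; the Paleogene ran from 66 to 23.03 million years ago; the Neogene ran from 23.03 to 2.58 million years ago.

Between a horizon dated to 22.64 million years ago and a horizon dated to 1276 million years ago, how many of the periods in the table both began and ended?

1276 Ma sits inside the Ectasian (1400–1200) and 22.64 Ma inside the Neogene (23.03–2.58); neither of those is wholly between the two dates.
The listed periods lying completely between them are Stenian, Tonian, Cryogenian, Ediacaran, Cambrian, Ordovician, Silurian, Devonian, Carboniferous, Permian, Triassic, Jurassic, Cretaceous, Paleogene — 14 in all.

14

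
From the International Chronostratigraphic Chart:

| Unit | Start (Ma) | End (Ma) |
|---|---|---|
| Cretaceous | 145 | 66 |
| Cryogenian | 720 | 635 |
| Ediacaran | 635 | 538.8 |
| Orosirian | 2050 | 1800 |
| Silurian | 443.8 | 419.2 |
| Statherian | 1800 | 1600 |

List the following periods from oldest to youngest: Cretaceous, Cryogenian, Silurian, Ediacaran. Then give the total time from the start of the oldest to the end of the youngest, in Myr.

Start ages (Ma): Cryogenian 720, Ediacaran 635, Silurian 443.8, Cretaceous 145.
Ordered oldest to youngest: Cryogenian, Ediacaran, Silurian, Cretaceous.
Span = 720 − 66 = 654 Myr.

Cryogenian, Ediacaran, Silurian, Cretaceous; total span 654 Myr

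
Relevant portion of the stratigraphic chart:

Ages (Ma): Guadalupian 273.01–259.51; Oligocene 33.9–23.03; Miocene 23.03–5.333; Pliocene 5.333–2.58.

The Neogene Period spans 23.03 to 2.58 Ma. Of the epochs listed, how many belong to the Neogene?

2

Epochs inside 23.03–2.58 Ma: Miocene, Pliocene — 2 in total.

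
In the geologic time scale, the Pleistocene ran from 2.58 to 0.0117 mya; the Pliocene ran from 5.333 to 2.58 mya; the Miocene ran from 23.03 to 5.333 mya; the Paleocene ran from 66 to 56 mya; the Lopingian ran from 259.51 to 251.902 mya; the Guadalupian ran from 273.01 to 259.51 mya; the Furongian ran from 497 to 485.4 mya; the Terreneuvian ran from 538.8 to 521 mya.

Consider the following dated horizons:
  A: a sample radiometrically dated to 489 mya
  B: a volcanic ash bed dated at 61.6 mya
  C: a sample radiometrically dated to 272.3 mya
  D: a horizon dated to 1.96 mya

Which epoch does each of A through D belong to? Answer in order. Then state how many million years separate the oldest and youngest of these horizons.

A: 489 Ma lies in 497–485.4 Ma, so Furongian.
B: 61.6 Ma lies in 66–56 Ma, so Paleocene.
C: 272.3 Ma lies in 273.01–259.51 Ma, so Guadalupian.
D: 1.96 Ma lies in 2.58–0.0117 Ma, so Pleistocene.
Oldest = 489 Ma, youngest = 1.96 Ma → span 487.04 Myr.

A — Furongian; B — Paleocene; C — Guadalupian; D — Pleistocene; span 487.04 million years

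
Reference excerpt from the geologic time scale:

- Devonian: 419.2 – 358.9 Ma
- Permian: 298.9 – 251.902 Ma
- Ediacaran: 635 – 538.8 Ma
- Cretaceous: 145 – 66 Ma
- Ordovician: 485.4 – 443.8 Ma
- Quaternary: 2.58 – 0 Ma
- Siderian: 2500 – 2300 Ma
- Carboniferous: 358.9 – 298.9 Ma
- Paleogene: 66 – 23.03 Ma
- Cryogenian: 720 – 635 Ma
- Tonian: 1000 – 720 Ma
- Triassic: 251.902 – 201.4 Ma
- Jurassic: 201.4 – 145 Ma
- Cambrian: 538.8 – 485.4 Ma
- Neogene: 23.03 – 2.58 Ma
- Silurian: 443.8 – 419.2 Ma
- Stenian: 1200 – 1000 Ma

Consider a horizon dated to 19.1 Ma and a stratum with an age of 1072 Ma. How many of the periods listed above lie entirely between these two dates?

13

1072 Ma sits inside the Stenian (1200–1000) and 19.1 Ma inside the Neogene (23.03–2.58); neither of those is wholly between the two dates.
The listed periods lying completely between them are Tonian, Cryogenian, Ediacaran, Cambrian, Ordovician, Silurian, Devonian, Carboniferous, Permian, Triassic, Jurassic, Cretaceous, Paleogene — 13 in all.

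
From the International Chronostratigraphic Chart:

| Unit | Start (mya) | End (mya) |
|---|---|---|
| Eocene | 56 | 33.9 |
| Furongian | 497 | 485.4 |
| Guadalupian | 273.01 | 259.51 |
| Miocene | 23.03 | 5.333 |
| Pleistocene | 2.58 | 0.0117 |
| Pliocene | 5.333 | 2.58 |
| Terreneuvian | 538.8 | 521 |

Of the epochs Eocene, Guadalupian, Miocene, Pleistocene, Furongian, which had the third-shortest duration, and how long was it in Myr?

Guadalupian, 13.5 million years

Start − end for each: Eocene 56 − 33.9 = 22.1; Guadalupian 273.01 − 259.51 = 13.5; Miocene 23.03 − 5.333 = 17.697; Pleistocene 2.58 − 0.0117 = 2.5683; Furongian 497 − 485.4 = 11.6.
Ranking these from shortest: Pleistocene < Furongian < Guadalupian < Miocene < Eocene.
Position 3 in that ranking is Guadalupian, which lasted 13.5 Myr.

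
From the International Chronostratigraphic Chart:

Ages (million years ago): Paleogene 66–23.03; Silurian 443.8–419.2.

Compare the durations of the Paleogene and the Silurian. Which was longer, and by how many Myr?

Paleogene, by 18.37 million years

Paleogene: 66 − 23.03 = 42.97 Myr.
Silurian: 443.8 − 419.2 = 24.6 Myr.
Difference: 42.97 − 24.6 = 18.37 Myr, so the Paleogene was longer.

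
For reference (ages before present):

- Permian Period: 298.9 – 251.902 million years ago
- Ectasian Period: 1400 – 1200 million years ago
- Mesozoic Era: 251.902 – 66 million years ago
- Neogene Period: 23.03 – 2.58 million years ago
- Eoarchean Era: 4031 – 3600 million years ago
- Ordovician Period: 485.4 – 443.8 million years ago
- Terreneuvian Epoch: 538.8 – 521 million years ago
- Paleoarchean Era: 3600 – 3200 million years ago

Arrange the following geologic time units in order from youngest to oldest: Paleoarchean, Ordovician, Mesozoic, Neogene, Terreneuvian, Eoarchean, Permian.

Neogene, Mesozoic, Permian, Ordovician, Terreneuvian, Paleoarchean, Eoarchean

Sorting by start age (ascending Ma, since larger Ma = older): Neogene start 23.03, Mesozoic start 251.902, Permian start 298.9, Ordovician start 485.4, Terreneuvian start 538.8, Paleoarchean start 3600, Eoarchean start 4031.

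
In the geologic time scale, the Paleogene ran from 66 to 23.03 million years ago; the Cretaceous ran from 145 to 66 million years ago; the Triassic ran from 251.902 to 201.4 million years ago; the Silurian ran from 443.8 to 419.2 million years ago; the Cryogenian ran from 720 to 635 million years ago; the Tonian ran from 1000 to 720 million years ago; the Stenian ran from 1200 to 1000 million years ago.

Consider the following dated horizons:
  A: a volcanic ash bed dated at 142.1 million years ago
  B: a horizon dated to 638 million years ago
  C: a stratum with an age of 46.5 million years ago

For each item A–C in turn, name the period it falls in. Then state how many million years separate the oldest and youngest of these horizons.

Match each age against the start–end ranges in the excerpt: A = 142.1 Ma → Cretaceous (145–66); B = 638 Ma → Cryogenian (720–635); C = 46.5 Ma → Paleogene (66–23.03).
The largest age is 638 Ma and the smallest is 46.5 Ma; their difference is 591.5 Myr.

A — Cretaceous; B — Cryogenian; C — Paleogene; span 591.5 million years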